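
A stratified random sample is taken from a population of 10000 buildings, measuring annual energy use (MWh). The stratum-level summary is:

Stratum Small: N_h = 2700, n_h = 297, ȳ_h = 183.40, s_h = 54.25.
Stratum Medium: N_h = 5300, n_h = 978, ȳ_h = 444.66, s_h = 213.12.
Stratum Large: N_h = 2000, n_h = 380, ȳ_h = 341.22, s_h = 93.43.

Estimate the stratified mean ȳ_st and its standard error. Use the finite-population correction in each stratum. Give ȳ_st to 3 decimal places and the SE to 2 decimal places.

ȳ_st ≈ 353.432, SE ≈ 3.47

ȳ_st = Σ W_h ȳ_h = (2700·183.40 + 5300·444.66 + 2000·341.22)/10000 = 353.43180
V̂(ȳ_st) = Σ W_h² (1 − n_h/N_h) s_h²/n_h, with W_h = N_h/N and N = 10000:
  stratum Small: (2700/10000)²·(1 − 297/2700)·54.25²/297 = 0.642925
  stratum Medium: (5300/10000)²·(1 − 978/5300)·213.12²/978 = 10.6383
  stratum Large: (2000/10000)²·(1 − 380/2000)·93.43²/380 = 0.744276
V̂(ȳ_st) = 12.0255
SE(ȳ_st) = √12.0255 = 3.46777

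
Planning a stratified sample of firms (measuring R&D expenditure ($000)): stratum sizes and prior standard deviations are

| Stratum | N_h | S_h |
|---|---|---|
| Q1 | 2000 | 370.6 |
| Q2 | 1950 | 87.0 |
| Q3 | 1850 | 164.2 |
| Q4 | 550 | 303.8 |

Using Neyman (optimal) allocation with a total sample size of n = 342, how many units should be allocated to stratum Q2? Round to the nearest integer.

Neyman allocation: n_h = n · N_h S_h / Σ N_i S_i, with n = 342.
  stratum Q1: N_h·S_h = 2000·370.6 = 741200.00
  stratum Q2: N_h·S_h = 1950·87.0 = 169650.00
  stratum Q3: N_h·S_h = 1850·164.2 = 303770.00
  stratum Q4: N_h·S_h = 550·303.8 = 167090.00
Σ N_h S_h = 1381710.00
n for stratum Q2 = 342·169650.00/1381710.00 = 41.992 → 42

42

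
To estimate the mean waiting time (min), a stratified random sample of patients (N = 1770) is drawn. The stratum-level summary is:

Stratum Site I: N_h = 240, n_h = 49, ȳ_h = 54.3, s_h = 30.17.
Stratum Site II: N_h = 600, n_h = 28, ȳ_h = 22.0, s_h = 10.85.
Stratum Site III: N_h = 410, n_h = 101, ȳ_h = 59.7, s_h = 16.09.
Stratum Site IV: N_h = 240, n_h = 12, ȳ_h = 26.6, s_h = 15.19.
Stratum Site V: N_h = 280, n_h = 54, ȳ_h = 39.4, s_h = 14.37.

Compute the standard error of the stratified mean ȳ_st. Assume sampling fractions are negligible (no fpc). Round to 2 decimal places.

SE(ȳ_st) ≈ 1.19

V̂(ȳ_st) = Σ W_h² s_h²/n_h, with W_h = N_h/N and N = 1770:
  stratum Site I: (240/1770)²·30.17²/49 = 0.341531
  stratum Site II: (600/1770)²·10.85²/28 = 0.483123
  stratum Site III: (410/1770)²·16.09²/101 = 0.137535
  stratum Site IV: (240/1770)²·15.19²/12 = 0.353517
  stratum Site V: (280/1770)²·14.37²/54 = 0.095695
V̂(ȳ_st) = 1.4114
SE(ȳ_st) = √1.4114 = 1.18802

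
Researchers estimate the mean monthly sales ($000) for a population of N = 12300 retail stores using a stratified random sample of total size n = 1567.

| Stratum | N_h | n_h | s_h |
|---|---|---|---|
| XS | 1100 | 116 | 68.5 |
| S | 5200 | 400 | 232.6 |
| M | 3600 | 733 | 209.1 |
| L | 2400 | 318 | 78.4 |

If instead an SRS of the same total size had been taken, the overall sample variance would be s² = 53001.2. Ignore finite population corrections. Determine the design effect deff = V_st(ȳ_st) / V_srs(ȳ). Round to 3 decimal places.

deff ≈ 0.897

V̂(ȳ_st) = Σ W_h² s_h²/n_h, with W_h = N_h/N and N = 12300:
  stratum XS: (1100/12300)²·68.5²/116 = 0.323518
  stratum S: (5200/12300)²·232.6²/400 = 24.1744
  stratum M: (3600/12300)²·209.1²/733 = 5.10974
  stratum L: (2400/12300)²·78.4²/318 = 0.735897
V_st = 30.3436
V_srs = s²/n = 53001.2/1567 = 33.8234
deff = V_st / V_srs = 30.3436/33.8234 = 0.8971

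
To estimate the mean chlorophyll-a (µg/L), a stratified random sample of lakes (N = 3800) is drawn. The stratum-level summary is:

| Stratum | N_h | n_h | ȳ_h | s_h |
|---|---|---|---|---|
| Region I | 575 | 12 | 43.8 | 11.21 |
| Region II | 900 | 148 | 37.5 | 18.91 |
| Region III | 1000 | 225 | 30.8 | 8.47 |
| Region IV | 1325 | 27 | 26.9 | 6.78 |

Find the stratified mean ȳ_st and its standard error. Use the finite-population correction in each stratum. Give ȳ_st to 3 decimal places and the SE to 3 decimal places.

ȳ_st ≈ 32.994, SE ≈ 0.754

ȳ_st = Σ W_h ȳ_h = (575·43.8 + 900·37.5 + 1000·30.8 + 1325·26.9)/3800 = 32.99408
V̂(ȳ_st) = Σ W_h² (1 − n_h/N_h) s_h²/n_h, with W_h = N_h/N and N = 3800:
  stratum Region I: (575/3800)²·(1 − 12/575)·11.21²/12 = 0.234768
  stratum Region II: (900/3800)²·(1 − 148/900)·18.91²/148 = 0.113244
  stratum Region III: (1000/3800)²·(1 − 225/1000)·8.47²/225 = 0.0171127
  stratum Region IV: (1325/3800)²·(1 − 27/1325)·6.78²/27 = 0.202777
V̂(ȳ_st) = 0.567902
SE(ȳ_st) = √0.567902 = 0.753593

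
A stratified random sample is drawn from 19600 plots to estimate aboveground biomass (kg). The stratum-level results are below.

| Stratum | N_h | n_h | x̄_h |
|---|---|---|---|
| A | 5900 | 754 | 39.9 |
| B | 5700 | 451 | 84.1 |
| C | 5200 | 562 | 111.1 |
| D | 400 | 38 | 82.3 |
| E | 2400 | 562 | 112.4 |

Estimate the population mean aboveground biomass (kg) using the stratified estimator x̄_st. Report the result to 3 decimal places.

x̄_st ≈ 81.387

N = Σ N_h = 19600. Stratum weights W_h = N_h/N.
x̄_st = (5900·39.9 + 5700·84.1 + 5200·111.1 + 400·82.3 + 2400·112.4) / 19600 = 81.38673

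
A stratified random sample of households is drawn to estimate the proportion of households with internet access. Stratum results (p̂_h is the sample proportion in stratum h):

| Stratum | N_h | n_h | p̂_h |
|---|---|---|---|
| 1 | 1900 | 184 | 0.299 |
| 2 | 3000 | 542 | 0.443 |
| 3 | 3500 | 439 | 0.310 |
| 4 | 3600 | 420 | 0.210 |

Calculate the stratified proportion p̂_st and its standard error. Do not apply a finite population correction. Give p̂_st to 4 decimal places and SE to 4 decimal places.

p̂_st ≈ 0.3115, SE ≈ 0.0116

N = 12000; stratum weights W_h = N_h/N.
p̂_st = Σ W_h p̂_h = (1900·0.299 + 3000·0.443 + 3500·0.310 + 3600·0.210)/12000 = 0.31151
V̂(p̂_st) = Σ W_h² p̂_h(1−p̂_h)/(n_h−1):
  stratum 1: (1900/12000)²·0.299·0.701/183 = 2.87133e-05
  stratum 2: (3000/12000)²·0.443·0.557/541 = 2.85064e-05
  stratum 3: (3500/12000)²·0.310·0.690/438 = 4.15442e-05
  stratum 4: (3600/12000)²·0.210·0.790/419 = 3.56348e-05
V̂(p̂_st) = 0.000134399; SE = √V̂ = 0.011593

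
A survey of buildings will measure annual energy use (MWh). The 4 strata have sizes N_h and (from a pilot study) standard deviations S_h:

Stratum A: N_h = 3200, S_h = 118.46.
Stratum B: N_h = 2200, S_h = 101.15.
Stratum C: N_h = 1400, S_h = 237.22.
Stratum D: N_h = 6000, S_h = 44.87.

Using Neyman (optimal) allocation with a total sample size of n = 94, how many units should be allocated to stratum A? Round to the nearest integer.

Neyman allocation: n_h = n · N_h S_h / Σ N_i S_i, with n = 94.
  stratum A: N_h·S_h = 3200·118.46 = 379072.00
  stratum B: N_h·S_h = 2200·101.15 = 222530.00
  stratum C: N_h·S_h = 1400·237.22 = 332108.00
  stratum D: N_h·S_h = 6000·44.87 = 269220.00
Σ N_h S_h = 1202930.00
n for stratum A = 94·379072.00/1202930.00 = 29.622 → 30

30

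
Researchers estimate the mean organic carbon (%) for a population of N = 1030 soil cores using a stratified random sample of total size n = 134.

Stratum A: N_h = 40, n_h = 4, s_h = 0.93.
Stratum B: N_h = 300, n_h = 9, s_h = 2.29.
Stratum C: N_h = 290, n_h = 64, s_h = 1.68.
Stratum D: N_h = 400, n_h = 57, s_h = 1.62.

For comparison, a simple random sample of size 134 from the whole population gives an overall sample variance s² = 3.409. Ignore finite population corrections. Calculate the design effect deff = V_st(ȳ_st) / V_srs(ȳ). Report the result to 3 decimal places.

deff ≈ 2.366

V̂(ȳ_st) = Σ W_h² s_h²/n_h, with W_h = N_h/N and N = 1030:
  stratum A: (40/1030)²·0.93²/4 = 0.0003261
  stratum B: (300/1030)²·2.29²/9 = 0.0494307
  stratum C: (290/1030)²·1.68²/64 = 0.00349591
  stratum D: (400/1030)²·1.62²/57 = 0.00694386
V_st = 0.0601965
V_srs = s²/n = 3.409/134 = 0.0254403
deff = V_st / V_srs = 0.0601965/0.0254403 = 2.3662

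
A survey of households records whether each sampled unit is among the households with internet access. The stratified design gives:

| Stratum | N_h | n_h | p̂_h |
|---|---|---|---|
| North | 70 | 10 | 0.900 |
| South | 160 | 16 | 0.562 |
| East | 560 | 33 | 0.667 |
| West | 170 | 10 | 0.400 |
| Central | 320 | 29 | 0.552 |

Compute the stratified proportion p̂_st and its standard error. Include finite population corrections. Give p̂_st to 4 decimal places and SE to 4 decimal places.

N = 1280; stratum weights W_h = N_h/N.
p̂_st = Σ W_h p̂_h = (70·0.900 + 160·0.562 + 560·0.667 + 170·0.400 + 320·0.552)/1280 = 0.60241
V̂(p̂_st) = Σ W_h² (1 − n_h/N_h) p̂_h(1−p̂_h)/(n_h−1):
  stratum North: (70/1280)²·(1 − 10/70)·0.900·0.100/9 = 2.56348e-05
  stratum South: (160/1280)²·(1 − 16/160)·0.562·0.438/15 = 0.000230771
  stratum East: (560/1280)²·(1 − 33/560)·0.667·0.333/32 = 0.00125026
  stratum West: (170/1280)²·(1 − 10/170)·0.400·0.600/9 = 0.000442708
  stratum Central: (320/1280)²·(1 − 29/320)·0.552·0.448/28 = 0.000501975
V̂(p̂_st) = 0.00245134; SE = √V̂ = 0.0495111

p̂_st ≈ 0.6024, SE ≈ 0.0495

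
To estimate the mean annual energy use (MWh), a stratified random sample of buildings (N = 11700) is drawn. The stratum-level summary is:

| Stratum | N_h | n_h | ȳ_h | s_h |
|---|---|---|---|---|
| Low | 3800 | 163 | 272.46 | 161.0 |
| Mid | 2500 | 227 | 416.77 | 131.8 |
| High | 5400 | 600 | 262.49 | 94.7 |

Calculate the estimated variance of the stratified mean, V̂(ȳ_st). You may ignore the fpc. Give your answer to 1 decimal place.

V̂(ȳ_st) ≈ 23.5

V̂(ȳ_st) = Σ W_h² s_h²/n_h, with W_h = N_h/N and N = 11700:
  stratum Low: (3800/11700)²·161.0²/163 = 16.7749
  stratum Mid: (2500/11700)²·131.8²/227 = 3.49392
  stratum High: (5400/11700)²·94.7²/600 = 3.18394
V̂(ȳ_st) = 23.4527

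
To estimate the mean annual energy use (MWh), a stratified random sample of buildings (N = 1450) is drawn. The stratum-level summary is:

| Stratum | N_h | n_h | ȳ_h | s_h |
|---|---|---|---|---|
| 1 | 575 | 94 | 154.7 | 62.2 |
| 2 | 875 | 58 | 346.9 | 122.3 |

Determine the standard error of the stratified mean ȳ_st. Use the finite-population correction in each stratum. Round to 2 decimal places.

SE(ȳ_st) ≈ 9.65

V̂(ȳ_st) = Σ W_h² (1 − n_h/N_h) s_h²/n_h, with W_h = N_h/N and N = 1450:
  stratum 1: (575/1450)²·(1 − 94/575)·62.2²/94 = 5.41414
  stratum 2: (875/1450)²·(1 − 58/875)·122.3²/58 = 87.6837
V̂(ȳ_st) = 93.0979
SE(ȳ_st) = √93.0979 = 9.64872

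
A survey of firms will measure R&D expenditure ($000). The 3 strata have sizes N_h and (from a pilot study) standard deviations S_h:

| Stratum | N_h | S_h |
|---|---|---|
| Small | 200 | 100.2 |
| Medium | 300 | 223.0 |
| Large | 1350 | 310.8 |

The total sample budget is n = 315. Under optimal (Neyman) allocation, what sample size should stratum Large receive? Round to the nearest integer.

Neyman allocation: n_h = n · N_h S_h / Σ N_i S_i, with n = 315.
  stratum Small: N_h·S_h = 200·100.2 = 20040.00
  stratum Medium: N_h·S_h = 300·223.0 = 66900.00
  stratum Large: N_h·S_h = 1350·310.8 = 419580.00
Σ N_h S_h = 506520.00
n for stratum Large = 315·419580.00/506520.00 = 260.933 → 261

261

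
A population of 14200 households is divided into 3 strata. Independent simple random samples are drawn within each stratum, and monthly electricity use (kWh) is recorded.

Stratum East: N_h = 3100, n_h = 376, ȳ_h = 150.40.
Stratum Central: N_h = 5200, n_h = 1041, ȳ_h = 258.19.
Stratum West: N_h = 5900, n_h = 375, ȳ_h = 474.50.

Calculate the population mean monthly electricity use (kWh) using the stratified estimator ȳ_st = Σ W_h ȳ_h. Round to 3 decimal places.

ȳ_st ≈ 324.534

N = Σ N_h = 14200. Stratum weights W_h = N_h/N.
ȳ_st = (3100·150.40 + 5200·258.19 + 5900·474.50) / 14200 = 324.53366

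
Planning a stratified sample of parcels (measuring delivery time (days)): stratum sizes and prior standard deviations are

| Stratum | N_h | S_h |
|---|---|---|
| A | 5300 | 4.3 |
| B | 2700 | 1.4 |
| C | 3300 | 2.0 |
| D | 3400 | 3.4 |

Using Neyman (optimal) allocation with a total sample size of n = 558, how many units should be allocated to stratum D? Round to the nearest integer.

144

Neyman allocation: n_h = n · N_h S_h / Σ N_i S_i, with n = 558.
  stratum A: N_h·S_h = 5300·4.3 = 22790.00
  stratum B: N_h·S_h = 2700·1.4 = 3780.00
  stratum C: N_h·S_h = 3300·2.0 = 6600.00
  stratum D: N_h·S_h = 3400·3.4 = 11560.00
Σ N_h S_h = 44730.00
n for stratum D = 558·11560.00/44730.00 = 144.209 → 144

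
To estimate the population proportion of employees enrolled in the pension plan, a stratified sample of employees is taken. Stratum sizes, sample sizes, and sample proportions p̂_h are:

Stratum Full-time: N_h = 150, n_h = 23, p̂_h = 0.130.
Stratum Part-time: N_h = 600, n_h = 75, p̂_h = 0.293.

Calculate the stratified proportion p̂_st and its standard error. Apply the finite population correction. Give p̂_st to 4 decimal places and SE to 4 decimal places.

p̂_st ≈ 0.2604, SE ≈ 0.0417

N = 750; stratum weights W_h = N_h/N.
p̂_st = Σ W_h p̂_h = (150·0.130 + 600·0.293)/750 = 0.26040
V̂(p̂_st) = Σ W_h² (1 − n_h/N_h) p̂_h(1−p̂_h)/(n_h−1):
  stratum Full-time: (150/750)²·(1 − 23/150)·0.130·0.870/22 = 0.000174105
  stratum Part-time: (600/750)²·(1 − 75/600)·0.293·0.707/74 = 0.00156763
V̂(p̂_st) = 0.00174173; SE = √V̂ = 0.0417341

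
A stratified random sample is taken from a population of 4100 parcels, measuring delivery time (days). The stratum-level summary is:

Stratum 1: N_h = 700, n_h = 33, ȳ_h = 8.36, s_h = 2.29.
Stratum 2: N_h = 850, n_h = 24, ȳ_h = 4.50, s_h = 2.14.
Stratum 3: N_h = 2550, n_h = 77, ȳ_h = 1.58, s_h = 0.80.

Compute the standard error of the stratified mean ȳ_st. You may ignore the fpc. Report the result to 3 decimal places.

V̂(ȳ_st) = Σ W_h² s_h²/n_h, with W_h = N_h/N and N = 4100:
  stratum 1: (700/4100)²·2.29²/33 = 0.00463218
  stratum 2: (850/4100)²·2.14²/24 = 0.00820137
  stratum 3: (2550/4100)²·0.80²/77 = 0.00321515
V̂(ȳ_st) = 0.0160487
SE(ȳ_st) = √0.0160487 = 0.126683

SE(ȳ_st) ≈ 0.127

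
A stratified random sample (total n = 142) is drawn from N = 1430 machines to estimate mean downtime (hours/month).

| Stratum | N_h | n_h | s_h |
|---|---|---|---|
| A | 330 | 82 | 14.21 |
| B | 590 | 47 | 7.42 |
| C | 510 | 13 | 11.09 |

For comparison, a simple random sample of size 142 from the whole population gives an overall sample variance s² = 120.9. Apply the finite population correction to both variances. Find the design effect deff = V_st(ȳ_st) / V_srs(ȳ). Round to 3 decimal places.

deff ≈ 1.897

V̂(ȳ_st) = Σ W_h² (1 − n_h/N_h) s_h²/n_h, with W_h = N_h/N and N = 1430:
  stratum A: (330/1430)²·(1 − 82/330)·14.21²/82 = 0.0985525
  stratum B: (590/1430)²·(1 − 47/590)·7.42²/47 = 0.183523
  stratum C: (510/1430)²·(1 − 13/510)·11.09²/13 = 1.17267
V_st = 1.45474
V_srs = (1 − 142/1430)·120.9/142 = 0.766863
deff = V_st / V_srs = 1.45474/0.766863 = 1.8970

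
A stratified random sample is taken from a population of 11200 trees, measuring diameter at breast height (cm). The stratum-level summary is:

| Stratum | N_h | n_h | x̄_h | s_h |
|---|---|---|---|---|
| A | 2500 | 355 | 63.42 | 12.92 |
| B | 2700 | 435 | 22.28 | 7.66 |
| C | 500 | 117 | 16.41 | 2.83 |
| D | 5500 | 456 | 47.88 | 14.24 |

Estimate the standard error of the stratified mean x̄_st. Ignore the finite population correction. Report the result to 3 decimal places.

V̂(x̄_st) = Σ W_h² s_h²/n_h, with W_h = N_h/N and N = 11200:
  stratum A: (2500/11200)²·12.92²/355 = 0.0234283
  stratum B: (2700/11200)²·7.66²/435 = 0.00783898
  stratum C: (500/11200)²·2.83²/117 = 0.000136424
  stratum D: (5500/11200)²·14.24²/456 = 0.107237
V̂(x̄_st) = 0.138641
SE(x̄_st) = √0.138641 = 0.372345

SE(x̄_st) ≈ 0.372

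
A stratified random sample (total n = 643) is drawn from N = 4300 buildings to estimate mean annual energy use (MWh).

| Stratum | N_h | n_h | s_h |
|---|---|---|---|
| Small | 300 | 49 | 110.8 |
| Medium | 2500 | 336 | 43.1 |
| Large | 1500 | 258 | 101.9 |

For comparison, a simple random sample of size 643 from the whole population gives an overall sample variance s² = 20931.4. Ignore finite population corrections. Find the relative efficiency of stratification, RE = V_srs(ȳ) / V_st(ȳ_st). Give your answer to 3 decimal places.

V̂(ȳ_st) = Σ W_h² s_h²/n_h, with W_h = N_h/N and N = 4300:
  stratum Small: (300/4300)²·110.8²/49 = 1.21952
  stratum Medium: (2500/4300)²·43.1²/336 = 1.86878
  stratum Large: (1500/4300)²·101.9²/258 = 4.8975
V_st = 7.9858
V_srs = s²/n = 20931.4/643 = 32.5527
Relative efficiency = V_srs / V_st = 32.5527/7.9858 = 4.0763

RE ≈ 4.076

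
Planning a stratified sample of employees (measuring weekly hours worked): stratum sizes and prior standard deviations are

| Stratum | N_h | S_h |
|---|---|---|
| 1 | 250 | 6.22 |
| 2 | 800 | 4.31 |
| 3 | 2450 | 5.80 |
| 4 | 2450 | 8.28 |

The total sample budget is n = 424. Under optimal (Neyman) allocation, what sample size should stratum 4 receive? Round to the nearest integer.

Neyman allocation: n_h = n · N_h S_h / Σ N_i S_i, with n = 424.
  stratum 1: N_h·S_h = 250·6.22 = 1555.00
  stratum 2: N_h·S_h = 800·4.31 = 3448.00
  stratum 3: N_h·S_h = 2450·5.80 = 14210.00
  stratum 4: N_h·S_h = 2450·8.28 = 20286.00
Σ N_h S_h = 39499.00
n for stratum 4 = 424·20286.00/39499.00 = 217.759 → 218

218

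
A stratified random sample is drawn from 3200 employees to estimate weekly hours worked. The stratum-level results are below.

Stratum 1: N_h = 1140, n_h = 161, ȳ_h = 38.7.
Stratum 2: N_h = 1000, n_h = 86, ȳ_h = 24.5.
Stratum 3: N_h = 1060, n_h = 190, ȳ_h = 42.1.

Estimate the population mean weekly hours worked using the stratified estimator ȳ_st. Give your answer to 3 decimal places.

ȳ_st ≈ 35.389

N = Σ N_h = 3200. Stratum weights W_h = N_h/N.
ȳ_st = (1140·38.7 + 1000·24.5 + 1060·42.1) / 3200 = 35.38875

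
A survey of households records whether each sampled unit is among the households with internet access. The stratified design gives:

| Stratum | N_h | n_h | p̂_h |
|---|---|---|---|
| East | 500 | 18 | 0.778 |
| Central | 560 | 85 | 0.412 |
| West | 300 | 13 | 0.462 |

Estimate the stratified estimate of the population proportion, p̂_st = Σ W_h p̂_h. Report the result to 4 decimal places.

N = 1360; stratum weights W_h = N_h/N.
p̂_st = Σ W_h p̂_h = (500·0.778 + 560·0.412 + 300·0.462)/1360 = 0.55759

p̂_st ≈ 0.5576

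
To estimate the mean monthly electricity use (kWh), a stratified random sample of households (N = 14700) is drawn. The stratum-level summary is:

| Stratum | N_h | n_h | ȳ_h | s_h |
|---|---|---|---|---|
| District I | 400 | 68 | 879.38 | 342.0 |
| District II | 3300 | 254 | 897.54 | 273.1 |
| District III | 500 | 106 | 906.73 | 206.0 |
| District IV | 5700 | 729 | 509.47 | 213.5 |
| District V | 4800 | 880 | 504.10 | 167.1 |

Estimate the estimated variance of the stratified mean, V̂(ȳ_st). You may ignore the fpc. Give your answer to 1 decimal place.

V̂(ȳ_st) ≈ 29.3

V̂(ȳ_st) = Σ W_h² s_h²/n_h, with W_h = N_h/N and N = 14700:
  stratum District I: (400/14700)²·342.0²/68 = 1.27359
  stratum District II: (3300/14700)²·273.1²/254 = 14.798
  stratum District III: (500/14700)²·206.0²/106 = 0.463163
  stratum District IV: (5700/14700)²·213.5²/729 = 9.4012
  stratum District V: (4800/14700)²·167.1²/880 = 3.38312
V̂(ȳ_st) = 29.3191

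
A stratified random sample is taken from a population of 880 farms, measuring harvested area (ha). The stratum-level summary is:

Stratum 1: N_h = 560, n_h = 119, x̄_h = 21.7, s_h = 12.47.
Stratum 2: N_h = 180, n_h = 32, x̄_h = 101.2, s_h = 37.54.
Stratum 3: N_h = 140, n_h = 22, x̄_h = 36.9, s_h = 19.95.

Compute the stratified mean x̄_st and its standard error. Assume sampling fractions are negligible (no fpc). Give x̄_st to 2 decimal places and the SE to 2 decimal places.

x̄_st ≈ 40.38, SE ≈ 1.68

x̄_st = Σ W_h x̄_h = (560·21.7 + 180·101.2 + 140·36.9)/880 = 40.37955
V̂(x̄_st) = Σ W_h² s_h²/n_h, with W_h = N_h/N and N = 880:
  stratum 1: (560/880)²·12.47²/119 = 0.529172
  stratum 2: (180/880)²·37.54²/32 = 1.84255
  stratum 3: (140/880)²·19.95²/22 = 0.457882
V̂(x̄_st) = 2.8296
SE(x̄_st) = √2.8296 = 1.68214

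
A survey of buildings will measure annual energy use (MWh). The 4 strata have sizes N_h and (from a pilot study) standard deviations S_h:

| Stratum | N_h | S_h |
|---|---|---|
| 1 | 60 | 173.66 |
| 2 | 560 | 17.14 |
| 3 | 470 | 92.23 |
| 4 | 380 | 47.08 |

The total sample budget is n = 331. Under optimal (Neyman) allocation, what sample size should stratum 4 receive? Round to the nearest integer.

73

Neyman allocation: n_h = n · N_h S_h / Σ N_i S_i, with n = 331.
  stratum 1: N_h·S_h = 60·173.66 = 10419.60
  stratum 2: N_h·S_h = 560·17.14 = 9598.40
  stratum 3: N_h·S_h = 470·92.23 = 43348.10
  stratum 4: N_h·S_h = 380·47.08 = 17890.40
Σ N_h S_h = 81256.50
n for stratum 4 = 331·17890.40/81256.50 = 72.877 → 73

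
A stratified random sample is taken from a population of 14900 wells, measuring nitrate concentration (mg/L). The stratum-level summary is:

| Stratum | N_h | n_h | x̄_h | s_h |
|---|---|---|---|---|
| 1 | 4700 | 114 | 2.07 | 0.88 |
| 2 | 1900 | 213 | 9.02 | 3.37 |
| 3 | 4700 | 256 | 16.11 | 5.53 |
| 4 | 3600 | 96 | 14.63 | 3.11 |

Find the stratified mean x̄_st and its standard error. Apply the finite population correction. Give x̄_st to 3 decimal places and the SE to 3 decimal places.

x̄_st = Σ W_h x̄_h = (4700·2.07 + 1900·9.02 + 4700·16.11 + 3600·14.63)/14900 = 10.41960
V̂(x̄_st) = Σ W_h² (1 − n_h/N_h) s_h²/n_h, with W_h = N_h/N and N = 14900:
  stratum 1: (4700/14900)²·(1 − 114/4700)·0.88²/114 = 0.000659508
  stratum 2: (1900/14900)²·(1 − 213/1900)·3.37²/213 = 0.000769797
  stratum 3: (4700/14900)²·(1 − 256/4700)·5.53²/256 = 0.0112385
  stratum 4: (3600/14900)²·(1 − 96/3600)·3.11²/96 = 0.00572458
V̂(x̄_st) = 0.0183924
SE(x̄_st) = √0.0183924 = 0.135619

x̄_st ≈ 10.420, SE ≈ 0.136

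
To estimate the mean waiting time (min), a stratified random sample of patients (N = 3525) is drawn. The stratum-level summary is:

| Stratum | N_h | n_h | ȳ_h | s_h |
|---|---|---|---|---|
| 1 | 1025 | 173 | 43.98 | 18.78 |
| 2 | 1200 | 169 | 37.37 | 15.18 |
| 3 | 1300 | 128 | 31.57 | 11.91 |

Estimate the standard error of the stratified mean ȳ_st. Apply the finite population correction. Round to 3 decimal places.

V̂(ȳ_st) = Σ W_h² (1 − n_h/N_h) s_h²/n_h, with W_h = N_h/N and N = 3525:
  stratum 1: (1025/3525)²·(1 − 173/1025)·18.78²/173 = 0.143282
  stratum 2: (1200/3525)²·(1 − 169/1200)·15.18²/169 = 0.135762
  stratum 3: (1300/3525)²·(1 − 128/1300)·11.91²/128 = 0.135883
V̂(ȳ_st) = 0.414927
SE(ȳ_st) = √0.414927 = 0.644148

SE(ȳ_st) ≈ 0.644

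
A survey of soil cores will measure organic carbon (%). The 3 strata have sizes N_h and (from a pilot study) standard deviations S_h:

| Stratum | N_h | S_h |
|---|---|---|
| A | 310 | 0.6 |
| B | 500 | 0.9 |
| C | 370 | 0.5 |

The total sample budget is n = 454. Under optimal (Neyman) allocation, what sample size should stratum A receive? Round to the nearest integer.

Neyman allocation: n_h = n · N_h S_h / Σ N_i S_i, with n = 454.
  stratum A: N_h·S_h = 310·0.6 = 186.00
  stratum B: N_h·S_h = 500·0.9 = 450.00
  stratum C: N_h·S_h = 370·0.5 = 185.00
Σ N_h S_h = 821.00
n for stratum A = 454·186.00/821.00 = 102.855 → 103

103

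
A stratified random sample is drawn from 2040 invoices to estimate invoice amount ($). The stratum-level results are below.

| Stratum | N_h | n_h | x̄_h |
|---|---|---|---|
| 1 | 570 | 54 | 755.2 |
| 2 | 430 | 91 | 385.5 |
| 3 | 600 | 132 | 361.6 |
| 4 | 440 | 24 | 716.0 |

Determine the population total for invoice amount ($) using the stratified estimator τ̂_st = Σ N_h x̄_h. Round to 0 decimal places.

τ̂_st = Σ N_h x̄_h = 570·755.2 + 430·385.5 + 600·361.6 + 440·716.0 = 1128229

τ̂_st ≈ 1128229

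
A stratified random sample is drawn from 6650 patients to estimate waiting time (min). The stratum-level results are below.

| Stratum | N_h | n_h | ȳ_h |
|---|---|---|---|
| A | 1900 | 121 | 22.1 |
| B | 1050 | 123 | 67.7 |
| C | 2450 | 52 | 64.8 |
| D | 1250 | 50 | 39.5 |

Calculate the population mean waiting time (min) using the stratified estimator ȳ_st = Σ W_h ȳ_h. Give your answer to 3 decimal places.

ȳ_st ≈ 48.302

N = Σ N_h = 6650. Stratum weights W_h = N_h/N.
ȳ_st = (1900·22.1 + 1050·67.7 + 2450·64.8 + 1250·39.5) / 6650 = 48.30226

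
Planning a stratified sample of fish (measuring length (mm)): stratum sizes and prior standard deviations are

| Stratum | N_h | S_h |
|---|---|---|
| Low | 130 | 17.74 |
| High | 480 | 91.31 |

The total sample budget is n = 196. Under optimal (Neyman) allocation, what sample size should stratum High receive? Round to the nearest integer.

Neyman allocation: n_h = n · N_h S_h / Σ N_i S_i, with n = 196.
  stratum Low: N_h·S_h = 130·17.74 = 2306.20
  stratum High: N_h·S_h = 480·91.31 = 43828.80
Σ N_h S_h = 46135.00
n for stratum High = 196·43828.80/46135.00 = 186.202 → 186

186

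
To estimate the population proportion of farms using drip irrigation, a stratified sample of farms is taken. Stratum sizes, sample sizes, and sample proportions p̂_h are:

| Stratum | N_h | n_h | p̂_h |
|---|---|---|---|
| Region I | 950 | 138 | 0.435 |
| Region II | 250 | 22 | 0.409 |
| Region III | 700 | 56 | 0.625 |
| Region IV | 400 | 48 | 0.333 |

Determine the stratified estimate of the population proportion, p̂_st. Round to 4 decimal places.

p̂_st ≈ 0.4723

N = 2300; stratum weights W_h = N_h/N.
p̂_st = Σ W_h p̂_h = (950·0.435 + 250·0.409 + 700·0.625 + 400·0.333)/2300 = 0.47226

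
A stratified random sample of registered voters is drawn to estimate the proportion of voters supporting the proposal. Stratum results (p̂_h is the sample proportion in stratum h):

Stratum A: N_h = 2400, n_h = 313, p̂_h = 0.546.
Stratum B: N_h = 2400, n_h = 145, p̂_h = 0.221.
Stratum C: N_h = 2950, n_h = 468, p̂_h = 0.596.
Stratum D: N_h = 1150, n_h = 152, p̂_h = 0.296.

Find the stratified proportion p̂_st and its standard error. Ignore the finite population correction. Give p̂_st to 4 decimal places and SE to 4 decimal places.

N = 8900; stratum weights W_h = N_h/N.
p̂_st = Σ W_h p̂_h = (2400·0.546 + 2400·0.221 + 2950·0.596 + 1150·0.296)/8900 = 0.44263
V̂(p̂_st) = Σ W_h² p̂_h(1−p̂_h)/(n_h−1):
  stratum A: (2400/8900)²·0.546·0.454/312 = 5.77745e-05
  stratum B: (2400/8900)²·0.221·0.779/144 = 8.6938e-05
  stratum C: (2950/8900)²·0.596·0.404/467 = 5.66467e-05
  stratum D: (1150/8900)²·0.296·0.704/151 = 2.30411e-05
V̂(p̂_st) = 0.0002244; SE = √V̂ = 0.01498

p̂_st ≈ 0.4426, SE ≈ 0.0150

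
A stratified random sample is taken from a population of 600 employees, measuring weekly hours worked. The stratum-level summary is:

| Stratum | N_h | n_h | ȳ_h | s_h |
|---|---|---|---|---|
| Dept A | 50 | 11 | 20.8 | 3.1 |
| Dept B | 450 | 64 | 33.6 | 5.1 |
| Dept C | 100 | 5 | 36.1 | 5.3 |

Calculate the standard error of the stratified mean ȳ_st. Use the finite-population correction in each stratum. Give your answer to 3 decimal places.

SE(ȳ_st) ≈ 0.591

V̂(ȳ_st) = Σ W_h² (1 − n_h/N_h) s_h²/n_h, with W_h = N_h/N and N = 600:
  stratum Dept A: (50/600)²·(1 − 11/50)·3.1²/11 = 0.0047322
  stratum Dept B: (450/600)²·(1 − 64/450)·5.1²/64 = 0.196091
  stratum Dept C: (100/600)²·(1 − 5/100)·5.3²/5 = 0.148253
V̂(ȳ_st) = 0.349076
SE(ȳ_st) = √0.349076 = 0.590827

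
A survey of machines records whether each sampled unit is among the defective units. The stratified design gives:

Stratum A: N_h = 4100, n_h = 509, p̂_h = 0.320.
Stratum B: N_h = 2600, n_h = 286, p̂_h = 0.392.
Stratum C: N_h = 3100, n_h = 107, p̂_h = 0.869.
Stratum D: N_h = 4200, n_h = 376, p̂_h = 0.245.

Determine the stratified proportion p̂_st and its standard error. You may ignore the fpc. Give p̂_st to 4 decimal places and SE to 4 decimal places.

p̂_st ≈ 0.4324, SE ≈ 0.0128

N = 14000; stratum weights W_h = N_h/N.
p̂_st = Σ W_h p̂_h = (4100·0.320 + 2600·0.392 + 3100·0.869 + 4200·0.245)/14000 = 0.43244
V̂(p̂_st) = Σ W_h² p̂_h(1−p̂_h)/(n_h−1):
  stratum A: (4100/14000)²·0.320·0.680/508 = 3.67373e-05
  stratum B: (2600/14000)²·0.392·0.608/285 = 2.88427e-05
  stratum C: (3100/14000)²·0.869·0.131/106 = 5.26566e-05
  stratum D: (4200/14000)²·0.245·0.755/375 = 4.4394e-05
V̂(p̂_st) = 0.00016263; SE = √V̂ = 0.0127527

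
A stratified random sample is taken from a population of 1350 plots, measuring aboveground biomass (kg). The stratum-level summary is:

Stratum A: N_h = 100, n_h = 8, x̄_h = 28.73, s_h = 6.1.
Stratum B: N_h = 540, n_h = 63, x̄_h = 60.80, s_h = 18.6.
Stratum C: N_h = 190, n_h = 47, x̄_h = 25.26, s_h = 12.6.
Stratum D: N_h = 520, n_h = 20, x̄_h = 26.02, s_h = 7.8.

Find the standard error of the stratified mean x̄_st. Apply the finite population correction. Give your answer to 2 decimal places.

SE(x̄_st) ≈ 1.13

V̂(x̄_st) = Σ W_h² (1 − n_h/N_h) s_h²/n_h, with W_h = N_h/N and N = 1350:
  stratum A: (100/1350)²·(1 − 8/100)·6.1²/8 = 0.0234796
  stratum B: (540/1350)²·(1 − 63/540)·18.6²/63 = 0.776122
  stratum C: (190/1350)²·(1 − 47/190)·12.6²/47 = 0.0503576
  stratum D: (520/1350)²·(1 − 20/520)·7.8²/20 = 0.433975
V̂(x̄_st) = 1.28393
SE(x̄_st) = √1.28393 = 1.13311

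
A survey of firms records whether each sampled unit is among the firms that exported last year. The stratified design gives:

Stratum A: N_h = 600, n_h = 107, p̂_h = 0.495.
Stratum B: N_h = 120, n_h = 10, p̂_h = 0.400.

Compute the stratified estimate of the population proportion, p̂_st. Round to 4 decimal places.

p̂_st ≈ 0.4792

N = 720; stratum weights W_h = N_h/N.
p̂_st = Σ W_h p̂_h = (600·0.495 + 120·0.400)/720 = 0.47917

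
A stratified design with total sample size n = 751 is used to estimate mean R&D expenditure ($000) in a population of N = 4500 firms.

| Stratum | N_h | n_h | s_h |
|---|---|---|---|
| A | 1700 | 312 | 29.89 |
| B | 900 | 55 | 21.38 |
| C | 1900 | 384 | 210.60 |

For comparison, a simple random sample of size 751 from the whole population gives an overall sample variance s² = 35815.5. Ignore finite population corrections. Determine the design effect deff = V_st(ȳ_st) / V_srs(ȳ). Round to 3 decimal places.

deff ≈ 0.447

V̂(ȳ_st) = Σ W_h² s_h²/n_h, with W_h = N_h/N and N = 4500:
  stratum A: (1700/4500)²·29.89²/312 = 0.408667
  stratum B: (900/4500)²·21.38²/55 = 0.33244
  stratum C: (1900/4500)²·210.60²/384 = 20.5905
V_st = 21.3316
V_srs = s²/n = 35815.5/751 = 47.6904
deff = V_st / V_srs = 21.3316/47.6904 = 0.4473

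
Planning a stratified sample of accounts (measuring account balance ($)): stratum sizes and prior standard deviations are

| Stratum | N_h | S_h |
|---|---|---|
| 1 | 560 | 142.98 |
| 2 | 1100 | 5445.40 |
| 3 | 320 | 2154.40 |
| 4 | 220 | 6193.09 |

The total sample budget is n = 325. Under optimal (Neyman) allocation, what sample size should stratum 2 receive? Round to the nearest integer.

Neyman allocation: n_h = n · N_h S_h / Σ N_i S_i, with n = 325.
  stratum 1: N_h·S_h = 560·142.98 = 80068.80
  stratum 2: N_h·S_h = 1100·5445.40 = 5989940.00
  stratum 3: N_h·S_h = 320·2154.40 = 689408.00
  stratum 4: N_h·S_h = 220·6193.09 = 1362479.80
Σ N_h S_h = 8121896.60
n for stratum 2 = 325·5989940.00/8121896.60 = 239.689 → 240

240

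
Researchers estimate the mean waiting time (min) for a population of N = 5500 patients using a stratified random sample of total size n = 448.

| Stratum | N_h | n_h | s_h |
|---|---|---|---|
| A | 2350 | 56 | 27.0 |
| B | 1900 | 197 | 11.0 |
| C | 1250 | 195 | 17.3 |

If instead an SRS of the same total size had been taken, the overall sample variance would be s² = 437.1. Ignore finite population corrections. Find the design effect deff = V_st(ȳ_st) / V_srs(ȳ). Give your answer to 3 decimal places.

deff ≈ 2.592

V̂(ȳ_st) = Σ W_h² s_h²/n_h, with W_h = N_h/N and N = 5500:
  stratum A: (2350/5500)²·27.0²/56 = 2.37657
  stratum B: (1900/5500)²·11.0²/197 = 0.0732995
  stratum C: (1250/5500)²·17.3²/195 = 0.0792779
V_st = 2.52914
V_srs = s²/n = 437.1/448 = 0.97567
deff = V_st / V_srs = 2.52914/0.97567 = 2.5922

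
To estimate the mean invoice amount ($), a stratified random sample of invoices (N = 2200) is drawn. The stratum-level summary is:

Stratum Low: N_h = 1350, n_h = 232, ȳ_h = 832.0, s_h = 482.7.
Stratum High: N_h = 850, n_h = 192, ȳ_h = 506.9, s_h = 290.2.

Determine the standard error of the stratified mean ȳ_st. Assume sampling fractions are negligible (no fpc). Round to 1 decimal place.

V̂(ȳ_st) = Σ W_h² s_h²/n_h, with W_h = N_h/N and N = 2200:
  stratum Low: (1350/2200)²·482.7²/232 = 378.171
  stratum High: (850/2200)²·290.2²/192 = 65.4766
V̂(ȳ_st) = 443.648
SE(ȳ_st) = √443.648 = 21.063

SE(ȳ_st) ≈ 21.1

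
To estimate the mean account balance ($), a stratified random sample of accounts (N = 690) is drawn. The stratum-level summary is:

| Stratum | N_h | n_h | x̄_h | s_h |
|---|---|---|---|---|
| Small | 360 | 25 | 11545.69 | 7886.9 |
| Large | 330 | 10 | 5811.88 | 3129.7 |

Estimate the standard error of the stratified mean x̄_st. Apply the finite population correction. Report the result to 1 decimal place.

V̂(x̄_st) = Σ W_h² (1 − n_h/N_h) s_h²/n_h, with W_h = N_h/N and N = 690:
  stratum Small: (360/690)²·(1 − 25/360)·7886.9²/25 = 630263
  stratum Large: (330/690)²·(1 − 10/330)·3129.7²/10 = 217256
V̂(x̄_st) = 847519
SE(x̄_st) = √847519 = 920.608

SE(x̄_st) ≈ 920.6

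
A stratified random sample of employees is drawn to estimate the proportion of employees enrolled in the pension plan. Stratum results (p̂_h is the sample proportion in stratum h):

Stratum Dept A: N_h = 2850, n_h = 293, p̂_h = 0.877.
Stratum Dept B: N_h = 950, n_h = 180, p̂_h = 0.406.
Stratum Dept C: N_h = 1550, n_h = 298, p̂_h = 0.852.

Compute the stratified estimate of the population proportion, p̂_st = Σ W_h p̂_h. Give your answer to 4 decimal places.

N = 5350; stratum weights W_h = N_h/N.
p̂_st = Σ W_h p̂_h = (2850·0.877 + 950·0.406 + 1550·0.852)/5350 = 0.78612

p̂_st ≈ 0.7861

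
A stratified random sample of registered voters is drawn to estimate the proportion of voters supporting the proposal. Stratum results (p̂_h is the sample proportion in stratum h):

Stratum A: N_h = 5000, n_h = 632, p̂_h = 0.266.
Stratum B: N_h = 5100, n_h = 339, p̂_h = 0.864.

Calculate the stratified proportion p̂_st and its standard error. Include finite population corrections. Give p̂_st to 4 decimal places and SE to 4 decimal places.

N = 10100; stratum weights W_h = N_h/N.
p̂_st = Σ W_h p̂_h = (5000·0.266 + 5100·0.864)/10100 = 0.56796
V̂(p̂_st) = Σ W_h² (1 − n_h/N_h) p̂_h(1−p̂_h)/(n_h−1):
  stratum A: (5000/10100)²·(1 − 632/5000)·0.266·0.734/631 = 6.62458e-05
  stratum B: (5100/10100)²·(1 − 339/5100)·0.864·0.136/338 = 8.27488e-05
V̂(p̂_st) = 0.000148995; SE = √V̂ = 0.0122063

p̂_st ≈ 0.5680, SE ≈ 0.0122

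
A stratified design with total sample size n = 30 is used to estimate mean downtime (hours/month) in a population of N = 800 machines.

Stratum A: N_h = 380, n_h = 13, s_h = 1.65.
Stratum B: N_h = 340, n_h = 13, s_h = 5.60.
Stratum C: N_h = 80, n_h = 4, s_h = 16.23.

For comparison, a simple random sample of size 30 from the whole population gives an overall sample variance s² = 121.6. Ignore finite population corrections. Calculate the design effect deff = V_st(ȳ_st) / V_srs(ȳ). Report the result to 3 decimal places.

deff ≈ 0.282

V̂(ȳ_st) = Σ W_h² s_h²/n_h, with W_h = N_h/N and N = 800:
  stratum A: (380/800)²·1.65²/13 = 0.0472511
  stratum B: (340/800)²·5.60²/13 = 0.435723
  stratum C: (80/800)²·16.23²/4 = 0.658532
V_st = 1.14151
V_srs = s²/n = 121.6/30 = 4.05333
deff = V_st / V_srs = 1.14151/4.05333 = 0.2816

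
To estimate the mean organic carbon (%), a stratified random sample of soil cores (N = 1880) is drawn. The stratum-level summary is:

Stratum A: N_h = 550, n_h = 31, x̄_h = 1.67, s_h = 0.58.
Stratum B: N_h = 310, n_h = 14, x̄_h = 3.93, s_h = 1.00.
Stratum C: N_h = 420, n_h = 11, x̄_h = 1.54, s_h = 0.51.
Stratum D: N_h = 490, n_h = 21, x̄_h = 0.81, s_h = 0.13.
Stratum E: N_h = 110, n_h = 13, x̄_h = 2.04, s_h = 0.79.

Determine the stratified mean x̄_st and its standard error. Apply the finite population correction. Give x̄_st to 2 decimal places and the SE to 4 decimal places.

x̄_st = Σ W_h x̄_h = (550·1.67 + 310·3.93 + 420·1.54 + 490·0.81 + 110·2.04)/1880 = 1.81112
V̂(x̄_st) = Σ W_h² (1 − n_h/N_h) s_h²/n_h, with W_h = N_h/N and N = 1880:
  stratum A: (550/1880)²·(1 − 31/550)·0.58²/31 = 0.000876413
  stratum B: (310/1880)²·(1 − 14/310)·1.00²/14 = 0.00185443
  stratum C: (420/1880)²·(1 − 11/420)·0.51²/11 = 0.00114922
  stratum D: (490/1880)²·(1 − 21/490)·0.13²/21 = 5.23264e-05
  stratum E: (110/1880)²·(1 − 13/110)·0.79²/13 = 0.00014493
V̂(x̄_st) = 0.00407732
SE(x̄_st) = √0.00407732 = 0.0638539

x̄_st ≈ 1.81, SE ≈ 0.0639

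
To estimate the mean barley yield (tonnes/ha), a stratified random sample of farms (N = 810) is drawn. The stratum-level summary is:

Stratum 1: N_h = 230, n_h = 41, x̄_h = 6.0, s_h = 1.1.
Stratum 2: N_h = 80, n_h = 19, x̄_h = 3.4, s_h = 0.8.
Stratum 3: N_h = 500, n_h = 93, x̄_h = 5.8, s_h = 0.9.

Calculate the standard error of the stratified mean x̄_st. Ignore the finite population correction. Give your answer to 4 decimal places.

SE(x̄_st) ≈ 0.0776

V̂(x̄_st) = Σ W_h² s_h²/n_h, with W_h = N_h/N and N = 810:
  stratum 1: (230/810)²·1.1²/41 = 0.00237951
  stratum 2: (80/810)²·0.8²/19 = 0.000328576
  stratum 3: (500/810)²·0.9²/93 = 0.00331873
V̂(x̄_st) = 0.00602682
SE(x̄_st) = √0.00602682 = 0.0776326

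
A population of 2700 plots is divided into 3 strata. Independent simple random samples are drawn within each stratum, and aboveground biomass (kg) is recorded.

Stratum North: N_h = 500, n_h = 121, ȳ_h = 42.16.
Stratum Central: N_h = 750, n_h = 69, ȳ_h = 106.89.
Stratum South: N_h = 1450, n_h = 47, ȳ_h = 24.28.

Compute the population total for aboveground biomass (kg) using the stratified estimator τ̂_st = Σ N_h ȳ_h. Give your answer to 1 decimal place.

τ̂_st ≈ 136453.5

τ̂_st = Σ N_h ȳ_h = 500·42.16 + 750·106.89 + 1450·24.28 = 136453.5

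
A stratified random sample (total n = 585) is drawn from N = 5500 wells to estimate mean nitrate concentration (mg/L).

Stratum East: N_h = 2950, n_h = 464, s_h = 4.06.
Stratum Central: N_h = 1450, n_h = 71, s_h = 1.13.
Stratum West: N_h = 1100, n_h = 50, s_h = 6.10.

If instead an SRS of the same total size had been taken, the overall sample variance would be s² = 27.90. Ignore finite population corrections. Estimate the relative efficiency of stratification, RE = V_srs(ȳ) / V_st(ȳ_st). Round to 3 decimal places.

RE ≈ 1.157

V̂(ȳ_st) = Σ W_h² s_h²/n_h, with W_h = N_h/N and N = 5500:
  stratum East: (2950/5500)²·4.06²/464 = 0.01022
  stratum Central: (1450/5500)²·1.13²/71 = 0.00125
  stratum West: (1100/5500)²·6.10²/50 = 0.029768
V_st = 0.041238
V_srs = s²/n = 27.90/585 = 0.0476923
Relative efficiency = V_srs / V_st = 0.0476923/0.041238 = 1.1565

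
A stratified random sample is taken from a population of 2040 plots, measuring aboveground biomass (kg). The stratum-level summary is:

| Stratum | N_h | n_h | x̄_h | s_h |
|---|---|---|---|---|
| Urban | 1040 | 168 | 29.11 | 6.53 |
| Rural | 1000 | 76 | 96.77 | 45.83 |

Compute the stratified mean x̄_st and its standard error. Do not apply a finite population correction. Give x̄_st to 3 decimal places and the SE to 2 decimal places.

x̄_st = Σ W_h x̄_h = (1040·29.11 + 1000·96.77)/2040 = 62.27667
V̂(x̄_st) = Σ W_h² s_h²/n_h, with W_h = N_h/N and N = 2040:
  stratum Urban: (1040/2040)²·6.53²/168 = 0.0659665
  stratum Rural: (1000/2040)²·45.83²/76 = 6.64088
V̂(x̄_st) = 6.70685
SE(x̄_st) = √6.70685 = 2.58976

x̄_st ≈ 62.277, SE ≈ 2.59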